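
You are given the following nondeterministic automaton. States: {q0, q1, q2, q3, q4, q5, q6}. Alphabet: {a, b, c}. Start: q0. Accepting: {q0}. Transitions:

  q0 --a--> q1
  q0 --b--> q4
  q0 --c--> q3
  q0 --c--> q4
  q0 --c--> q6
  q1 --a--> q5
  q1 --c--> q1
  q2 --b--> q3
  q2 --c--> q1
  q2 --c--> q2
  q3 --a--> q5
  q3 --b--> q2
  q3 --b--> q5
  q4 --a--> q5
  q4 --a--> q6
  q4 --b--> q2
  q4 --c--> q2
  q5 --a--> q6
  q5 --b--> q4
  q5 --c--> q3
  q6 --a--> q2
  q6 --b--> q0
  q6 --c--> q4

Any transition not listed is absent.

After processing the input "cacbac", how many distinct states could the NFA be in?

Start in {q0}.
Read 'c': q0→{q3, q4, q6}; now {q3, q4, q6}.
Read 'a': q3→{q5}, q4→{q5, q6}, q6→{q2}; now {q2, q5, q6}.
Read 'c': q2→{q1, q2}, q5→{q3}, q6→{q4}; now {q1, q2, q3, q4}.
Read 'b': q1→∅, q2→{q3}, q3→{q2, q5}, q4→{q2}; now {q2, q3, q5}.
Read 'a': q2→∅, q3→{q5}, q5→{q6}; now {q5, q6}.
Read 'c': q5→{q3}, q6→{q4}; now {q3, q4}.
That set has 2 states.

2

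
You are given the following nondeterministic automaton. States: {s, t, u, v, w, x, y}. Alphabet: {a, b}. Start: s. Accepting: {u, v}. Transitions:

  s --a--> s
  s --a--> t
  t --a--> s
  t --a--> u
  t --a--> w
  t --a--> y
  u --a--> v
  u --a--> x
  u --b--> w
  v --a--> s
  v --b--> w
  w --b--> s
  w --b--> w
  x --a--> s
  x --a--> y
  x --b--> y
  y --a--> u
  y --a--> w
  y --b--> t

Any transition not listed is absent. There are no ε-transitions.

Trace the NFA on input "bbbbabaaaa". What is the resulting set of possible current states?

∅

Start in {s}.
Read 'b': {s} → ∅.
The set is empty and remains empty for the remaining 9 symbols.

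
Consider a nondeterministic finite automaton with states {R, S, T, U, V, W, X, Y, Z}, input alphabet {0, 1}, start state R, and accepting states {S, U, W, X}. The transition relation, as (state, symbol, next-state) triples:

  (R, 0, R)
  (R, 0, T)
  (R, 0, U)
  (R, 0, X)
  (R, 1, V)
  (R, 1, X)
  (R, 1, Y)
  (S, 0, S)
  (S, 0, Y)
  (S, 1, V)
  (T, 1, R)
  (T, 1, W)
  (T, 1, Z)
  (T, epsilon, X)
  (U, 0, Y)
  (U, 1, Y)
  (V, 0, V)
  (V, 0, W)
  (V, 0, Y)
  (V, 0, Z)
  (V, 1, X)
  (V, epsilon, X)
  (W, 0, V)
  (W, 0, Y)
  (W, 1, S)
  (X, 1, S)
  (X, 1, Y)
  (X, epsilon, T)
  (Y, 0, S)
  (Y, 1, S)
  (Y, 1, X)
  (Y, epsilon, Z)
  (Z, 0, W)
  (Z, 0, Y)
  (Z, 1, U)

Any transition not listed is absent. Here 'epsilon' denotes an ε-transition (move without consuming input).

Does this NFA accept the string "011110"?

Yes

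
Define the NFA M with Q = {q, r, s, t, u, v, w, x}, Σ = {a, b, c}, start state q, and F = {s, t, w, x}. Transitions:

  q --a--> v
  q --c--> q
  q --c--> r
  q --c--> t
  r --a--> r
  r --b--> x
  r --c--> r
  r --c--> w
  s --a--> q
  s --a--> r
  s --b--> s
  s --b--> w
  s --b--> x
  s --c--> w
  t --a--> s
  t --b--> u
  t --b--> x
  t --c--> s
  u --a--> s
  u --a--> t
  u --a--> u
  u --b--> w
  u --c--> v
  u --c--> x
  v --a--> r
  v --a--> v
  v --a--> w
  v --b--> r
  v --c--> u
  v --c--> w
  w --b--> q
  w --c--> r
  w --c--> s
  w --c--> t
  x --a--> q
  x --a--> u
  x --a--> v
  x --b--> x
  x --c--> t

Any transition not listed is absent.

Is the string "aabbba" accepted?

No

Start in {q}.
Read 'a': q→{v}; now {v}.
Read 'a': v→{r, v, w}; now {r, v, w}.
Read 'b': r→{x}, v→{r}, w→{q}; now {q, r, x}.
Read 'b': q→∅, r→{x}, x→{x}; now {x}.
Read 'b': x→{x}; now {x}.
Read 'a': x→{q, u, v}; now {q, u, v}.
The final set {q, u, v} contains no accepting state.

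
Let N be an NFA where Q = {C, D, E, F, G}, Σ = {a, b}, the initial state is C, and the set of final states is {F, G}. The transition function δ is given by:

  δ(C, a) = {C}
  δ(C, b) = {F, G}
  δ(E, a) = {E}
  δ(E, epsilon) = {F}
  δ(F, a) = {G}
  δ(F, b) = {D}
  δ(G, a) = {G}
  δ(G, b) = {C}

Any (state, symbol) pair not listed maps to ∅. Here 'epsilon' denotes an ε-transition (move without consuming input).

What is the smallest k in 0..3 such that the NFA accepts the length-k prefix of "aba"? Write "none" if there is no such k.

2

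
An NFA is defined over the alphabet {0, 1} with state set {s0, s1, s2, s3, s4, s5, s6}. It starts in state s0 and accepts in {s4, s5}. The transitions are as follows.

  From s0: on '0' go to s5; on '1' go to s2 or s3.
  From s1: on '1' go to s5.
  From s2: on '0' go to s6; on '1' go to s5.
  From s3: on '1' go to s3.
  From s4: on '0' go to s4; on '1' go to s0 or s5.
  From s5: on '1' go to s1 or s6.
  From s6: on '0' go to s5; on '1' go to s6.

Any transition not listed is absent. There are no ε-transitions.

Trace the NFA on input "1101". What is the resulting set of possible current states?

Start in {s0}.
Read '1': {s0} → {s2, s3}.
Read '1': {s2, s3} → {s3, s5}.
Read '0': {s3, s5} → ∅.
The set is empty and remains empty for the remaining 1 symbol.

∅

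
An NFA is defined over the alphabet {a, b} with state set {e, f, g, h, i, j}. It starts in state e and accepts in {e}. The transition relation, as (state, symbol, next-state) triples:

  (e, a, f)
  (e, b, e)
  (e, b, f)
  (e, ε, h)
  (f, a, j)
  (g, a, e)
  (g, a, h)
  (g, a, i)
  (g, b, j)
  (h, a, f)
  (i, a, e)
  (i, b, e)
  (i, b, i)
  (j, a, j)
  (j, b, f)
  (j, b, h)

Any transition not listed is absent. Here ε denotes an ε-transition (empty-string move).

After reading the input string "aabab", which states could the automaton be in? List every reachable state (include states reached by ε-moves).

Start: ε-closure({e}) = {e, h}.
Read 'a': e→{f}, h→{f}; now {f}.
Read 'a': f→{j}; now {j}.
Read 'b': j→{f, h}; now {f, h}.
Read 'a': f→{j}, h→{f}; now {f, j}.
Read 'b': f→∅, j→{f, h}; now {f, h}.

{f, h}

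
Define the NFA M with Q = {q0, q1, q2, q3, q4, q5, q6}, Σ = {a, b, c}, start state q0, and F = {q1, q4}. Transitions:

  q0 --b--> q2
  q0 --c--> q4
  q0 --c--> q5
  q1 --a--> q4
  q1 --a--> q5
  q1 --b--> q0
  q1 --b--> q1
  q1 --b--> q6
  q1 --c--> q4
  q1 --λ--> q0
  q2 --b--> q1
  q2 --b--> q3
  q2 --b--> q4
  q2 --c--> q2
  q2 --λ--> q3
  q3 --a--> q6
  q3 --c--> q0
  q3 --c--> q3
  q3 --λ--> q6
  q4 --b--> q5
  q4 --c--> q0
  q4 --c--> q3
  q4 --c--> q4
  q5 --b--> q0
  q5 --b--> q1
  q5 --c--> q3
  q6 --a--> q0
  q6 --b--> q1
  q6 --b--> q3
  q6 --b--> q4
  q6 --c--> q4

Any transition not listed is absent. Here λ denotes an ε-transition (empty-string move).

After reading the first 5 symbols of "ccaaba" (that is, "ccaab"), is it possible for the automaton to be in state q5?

Start in {q0}.
Read 'c': q0→{q4, q5}; now {q4, q5}.
Read 'c': q4→{q0, q3, q4}, q5→{q3}; union {q0, q3, q4}; ε-closure = {q0, q3, q4, q6}.
Read 'a': q0→∅, q3→{q6}, q4→∅, q6→{q0}; now {q0, q6}.
Read 'a': q0→∅, q6→{q0}; now {q0}.
Read 'b': q0→{q2}; union {q2}; ε-closure = {q2, q3, q6}.
State q5 is not in {q2, q3, q6}.

No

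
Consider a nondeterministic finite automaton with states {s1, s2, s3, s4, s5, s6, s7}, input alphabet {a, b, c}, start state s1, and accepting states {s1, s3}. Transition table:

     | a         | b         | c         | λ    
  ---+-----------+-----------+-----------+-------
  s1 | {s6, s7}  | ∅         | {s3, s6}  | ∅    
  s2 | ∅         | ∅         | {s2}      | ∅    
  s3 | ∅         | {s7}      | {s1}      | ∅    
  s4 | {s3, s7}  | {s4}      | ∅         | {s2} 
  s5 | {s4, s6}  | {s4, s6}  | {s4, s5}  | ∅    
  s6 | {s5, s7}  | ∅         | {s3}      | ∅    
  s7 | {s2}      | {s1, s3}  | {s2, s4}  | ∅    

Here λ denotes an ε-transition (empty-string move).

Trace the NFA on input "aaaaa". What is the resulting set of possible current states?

Start in {s1}.
Read 'a': s1→{s6, s7}; now {s6, s7}.
Read 'a': s6→{s5, s7}, s7→{s2}; now {s2, s5, s7}.
Read 'a': s2→∅, s5→{s4, s6}, s7→{s2}; now {s2, s4, s6}.
Read 'a': s2→∅, s4→{s3, s7}, s6→{s5, s7}; now {s3, s5, s7}.
Read 'a': s3→∅, s5→{s4, s6}, s7→{s2}; now {s2, s4, s6}.

{s2, s4, s6}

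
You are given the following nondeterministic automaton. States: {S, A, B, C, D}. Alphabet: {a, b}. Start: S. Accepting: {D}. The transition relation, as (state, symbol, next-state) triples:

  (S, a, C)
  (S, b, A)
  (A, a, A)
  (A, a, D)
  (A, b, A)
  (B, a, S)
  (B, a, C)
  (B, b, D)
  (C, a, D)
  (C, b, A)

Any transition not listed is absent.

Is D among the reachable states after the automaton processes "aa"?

Yes

Start in {S}.
Read 'a': S→{C}; now {C}.
Read 'a': C→{D}; now {D}.
State D is in {D}.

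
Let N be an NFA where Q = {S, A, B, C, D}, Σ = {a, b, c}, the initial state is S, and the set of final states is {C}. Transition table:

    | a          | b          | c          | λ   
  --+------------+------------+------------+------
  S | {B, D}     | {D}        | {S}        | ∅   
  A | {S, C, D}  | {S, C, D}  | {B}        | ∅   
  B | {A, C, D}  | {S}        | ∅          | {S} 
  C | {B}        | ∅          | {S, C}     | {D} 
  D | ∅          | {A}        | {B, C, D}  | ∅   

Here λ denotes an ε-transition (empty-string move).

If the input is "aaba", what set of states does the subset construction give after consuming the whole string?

{S, B, C, D}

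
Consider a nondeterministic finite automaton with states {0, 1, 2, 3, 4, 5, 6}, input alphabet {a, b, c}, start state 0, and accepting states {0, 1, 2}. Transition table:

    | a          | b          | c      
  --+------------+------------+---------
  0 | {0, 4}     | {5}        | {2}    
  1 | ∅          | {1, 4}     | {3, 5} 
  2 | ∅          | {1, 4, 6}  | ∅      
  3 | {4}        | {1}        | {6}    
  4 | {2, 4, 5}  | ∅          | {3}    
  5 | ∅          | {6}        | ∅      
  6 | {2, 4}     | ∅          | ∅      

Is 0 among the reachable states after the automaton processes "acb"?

No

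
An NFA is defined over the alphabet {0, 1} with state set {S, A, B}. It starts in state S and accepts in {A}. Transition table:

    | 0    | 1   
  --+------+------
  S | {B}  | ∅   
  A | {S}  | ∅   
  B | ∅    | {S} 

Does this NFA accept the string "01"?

No

Start in {S}.
Read '0': S→{B}; now {B}.
Read '1': B→{S}; now {S}.
The final set {S} contains no accepting state.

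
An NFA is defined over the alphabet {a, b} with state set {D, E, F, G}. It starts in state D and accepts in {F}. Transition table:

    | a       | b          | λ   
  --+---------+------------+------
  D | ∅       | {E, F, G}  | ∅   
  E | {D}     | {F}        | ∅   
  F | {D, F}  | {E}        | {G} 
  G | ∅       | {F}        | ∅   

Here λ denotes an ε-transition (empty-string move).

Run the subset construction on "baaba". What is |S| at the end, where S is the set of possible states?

Start in {D}.
Read 'b': {D} → {E, F, G}.
Read 'a': {E, F, G} → {D, F, G}.
Read 'a': {D, F, G} → {D, F, G}.
Read 'b': {D, F, G} → {E, F, G}.
Read 'a': {E, F, G} → {D, F, G}.
That set has 3 states.

3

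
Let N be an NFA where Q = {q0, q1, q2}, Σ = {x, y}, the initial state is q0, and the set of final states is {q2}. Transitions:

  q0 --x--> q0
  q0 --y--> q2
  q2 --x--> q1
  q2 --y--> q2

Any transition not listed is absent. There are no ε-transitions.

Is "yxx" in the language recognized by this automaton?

Start in {q0}.
Read 'y': {q0} → {q2}.
Read 'x': {q2} → {q1}.
Read 'x': {q1} → ∅.
The final set ∅ contains no accepting state.

No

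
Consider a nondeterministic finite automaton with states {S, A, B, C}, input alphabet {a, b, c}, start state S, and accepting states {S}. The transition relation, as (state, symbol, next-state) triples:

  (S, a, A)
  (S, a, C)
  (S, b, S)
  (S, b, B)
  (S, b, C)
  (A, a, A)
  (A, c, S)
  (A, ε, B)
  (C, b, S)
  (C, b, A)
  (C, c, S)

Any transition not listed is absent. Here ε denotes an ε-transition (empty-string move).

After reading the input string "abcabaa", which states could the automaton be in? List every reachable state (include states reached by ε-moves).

{A, B}

Start in {S}.
Read 'a': S→{A, C}; union {A, C}; ε-closure = {A, B, C}.
Read 'b': A→∅, B→∅, C→{S, A}; union {S, A}; ε-closure = {S, A, B}.
Read 'c': S→∅, A→{S}, B→∅; now {S}.
Read 'a': S→{A, C}; union {A, C}; ε-closure = {A, B, C}.
Read 'b': A→∅, B→∅, C→{S, A}; union {S, A}; ε-closure = {S, A, B}.
Read 'a': S→{A, C}, A→{A}, B→∅; union {A, C}; ε-closure = {A, B, C}.
Read 'a': A→{A}, B→∅, C→∅; union {A}; ε-closure = {A, B}.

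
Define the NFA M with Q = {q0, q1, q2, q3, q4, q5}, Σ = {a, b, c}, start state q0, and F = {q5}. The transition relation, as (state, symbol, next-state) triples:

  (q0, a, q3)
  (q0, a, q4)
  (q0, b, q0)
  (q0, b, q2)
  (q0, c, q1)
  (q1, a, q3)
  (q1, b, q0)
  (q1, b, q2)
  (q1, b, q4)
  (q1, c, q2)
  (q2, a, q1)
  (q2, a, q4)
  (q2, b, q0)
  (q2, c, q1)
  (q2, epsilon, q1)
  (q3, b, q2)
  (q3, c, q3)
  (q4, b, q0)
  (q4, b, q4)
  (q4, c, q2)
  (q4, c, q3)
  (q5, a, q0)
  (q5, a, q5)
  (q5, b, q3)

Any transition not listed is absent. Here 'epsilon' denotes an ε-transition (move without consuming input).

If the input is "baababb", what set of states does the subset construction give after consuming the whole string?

Start in {q0}.
Read 'b': q0→{q0, q2}; union {q0, q2}; ε-closure = {q0, q1, q2}.
Read 'a': q0→{q3, q4}, q1→{q3}, q2→{q1, q4}; now {q1, q3, q4}.
Read 'a': q1→{q3}, q3→∅, q4→∅; now {q3}.
Read 'b': q3→{q2}; union {q2}; ε-closure = {q1, q2}.
Read 'a': q1→{q3}, q2→{q1, q4}; now {q1, q3, q4}.
Read 'b': q1→{q0, q2, q4}, q3→{q2}, q4→{q0, q4}; union {q0, q2, q4}; ε-closure = {q0, q1, q2, q4}.
Read 'b': q0→{q0, q2}, q1→{q0, q2, q4}, q2→{q0}, q4→{q0, q4}; union {q0, q2, q4}; ε-closure = {q0, q1, q2, q4}.

{q0, q1, q2, q4}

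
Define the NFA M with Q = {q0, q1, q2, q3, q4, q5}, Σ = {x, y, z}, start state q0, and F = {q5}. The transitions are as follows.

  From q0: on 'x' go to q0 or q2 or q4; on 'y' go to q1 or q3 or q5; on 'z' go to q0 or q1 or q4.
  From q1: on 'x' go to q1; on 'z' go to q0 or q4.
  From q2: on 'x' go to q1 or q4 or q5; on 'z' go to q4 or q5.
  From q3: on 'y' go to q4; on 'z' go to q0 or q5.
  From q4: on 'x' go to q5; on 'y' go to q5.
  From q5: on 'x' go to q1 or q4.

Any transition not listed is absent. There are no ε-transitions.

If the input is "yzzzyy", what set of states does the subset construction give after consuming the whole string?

{q4}

Start in {q0}.
Read 'y': q0→{q1, q3, q5}; now {q1, q3, q5}.
Read 'z': q1→{q0, q4}, q3→{q0, q5}, q5→∅; now {q0, q4, q5}.
Read 'z': q0→{q0, q1, q4}, q4→∅, q5→∅; now {q0, q1, q4}.
Read 'z': q0→{q0, q1, q4}, q1→{q0, q4}, q4→∅; now {q0, q1, q4}.
Read 'y': q0→{q1, q3, q5}, q1→∅, q4→{q5}; now {q1, q3, q5}.
Read 'y': q1→∅, q3→{q4}, q5→∅; now {q4}.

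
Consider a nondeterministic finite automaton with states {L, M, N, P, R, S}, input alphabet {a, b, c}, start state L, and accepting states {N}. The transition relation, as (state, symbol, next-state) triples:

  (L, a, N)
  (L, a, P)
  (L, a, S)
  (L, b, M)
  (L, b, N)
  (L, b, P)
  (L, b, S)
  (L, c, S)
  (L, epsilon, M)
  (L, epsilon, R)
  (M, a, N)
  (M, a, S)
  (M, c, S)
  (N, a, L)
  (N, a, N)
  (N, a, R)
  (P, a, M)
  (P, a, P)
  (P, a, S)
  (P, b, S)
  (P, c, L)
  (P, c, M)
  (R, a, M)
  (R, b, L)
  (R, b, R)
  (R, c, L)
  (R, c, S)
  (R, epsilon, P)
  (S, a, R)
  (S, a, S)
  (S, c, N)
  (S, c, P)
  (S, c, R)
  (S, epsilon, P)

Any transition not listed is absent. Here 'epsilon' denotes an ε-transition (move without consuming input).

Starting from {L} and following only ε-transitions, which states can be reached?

Begin with {L}.
ε-move L → M; add M.
ε-move L → R; add R.
ε-move R → P; add P.

{L, M, P, R}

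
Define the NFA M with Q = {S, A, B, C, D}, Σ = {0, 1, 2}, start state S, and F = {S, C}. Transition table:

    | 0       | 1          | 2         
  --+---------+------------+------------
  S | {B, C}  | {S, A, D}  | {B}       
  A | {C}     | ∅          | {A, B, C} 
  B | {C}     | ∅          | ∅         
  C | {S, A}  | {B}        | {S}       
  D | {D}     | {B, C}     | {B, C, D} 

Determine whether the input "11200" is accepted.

Start in {S}.
Read '1': {S} → {S, A, D}.
Read '1': {S, A, D} → {S, A, B, C, D}.
Read '2': {S, A, B, C, D} → {S, A, B, C, D}.
Read '0': {S, A, B, C, D} → {S, A, B, C, D}.
Read '0': {S, A, B, C, D} → {S, A, B, C, D}.
The final set {S, A, B, C, D} contains the accepting states S, C.

Yes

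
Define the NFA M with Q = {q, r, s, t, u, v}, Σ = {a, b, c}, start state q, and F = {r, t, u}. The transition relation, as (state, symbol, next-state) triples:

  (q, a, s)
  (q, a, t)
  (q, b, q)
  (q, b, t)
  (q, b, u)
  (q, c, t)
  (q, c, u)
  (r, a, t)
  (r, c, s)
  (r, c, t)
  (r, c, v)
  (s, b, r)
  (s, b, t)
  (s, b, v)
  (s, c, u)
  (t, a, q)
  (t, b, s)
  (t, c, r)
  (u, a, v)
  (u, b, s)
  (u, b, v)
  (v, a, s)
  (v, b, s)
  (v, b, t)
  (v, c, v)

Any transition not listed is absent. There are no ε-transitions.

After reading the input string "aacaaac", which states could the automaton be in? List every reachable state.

{t, u}

Start in {q}.
Read 'a': q→{s, t}; now {s, t}.
Read 'a': s→∅, t→{q}; now {q}.
Read 'c': q→{t, u}; now {t, u}.
Read 'a': t→{q}, u→{v}; now {q, v}.
Read 'a': q→{s, t}, v→{s}; now {s, t}.
Read 'a': s→∅, t→{q}; now {q}.
Read 'c': q→{t, u}; now {t, u}.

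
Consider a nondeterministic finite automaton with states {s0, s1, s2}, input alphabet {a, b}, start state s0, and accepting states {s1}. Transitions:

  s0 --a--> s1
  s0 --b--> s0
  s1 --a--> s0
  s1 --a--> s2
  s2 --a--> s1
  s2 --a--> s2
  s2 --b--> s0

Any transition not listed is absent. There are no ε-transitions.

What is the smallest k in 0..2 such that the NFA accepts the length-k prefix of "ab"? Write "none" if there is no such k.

Start in {s0}.
Read 'a': s0→{s1}; now {s1}.
None of the earlier sets intersect F, but {s1} does.

1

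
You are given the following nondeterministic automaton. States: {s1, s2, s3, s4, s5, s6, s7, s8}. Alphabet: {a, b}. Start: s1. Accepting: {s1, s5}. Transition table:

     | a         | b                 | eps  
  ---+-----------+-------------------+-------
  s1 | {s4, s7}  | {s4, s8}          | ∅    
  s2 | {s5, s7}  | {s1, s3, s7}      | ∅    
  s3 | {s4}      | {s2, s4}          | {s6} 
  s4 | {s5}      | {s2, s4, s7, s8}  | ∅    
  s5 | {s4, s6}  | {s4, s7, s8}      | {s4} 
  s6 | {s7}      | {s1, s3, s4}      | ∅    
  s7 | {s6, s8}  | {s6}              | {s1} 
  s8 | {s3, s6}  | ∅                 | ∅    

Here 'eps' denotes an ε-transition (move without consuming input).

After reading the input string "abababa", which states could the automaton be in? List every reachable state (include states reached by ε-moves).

{s1, s3, s4, s5, s6, s7, s8}

Start in {s1}.
Read 'a': {s1} → {s1, s4, s7}.
Read 'b': {s1, s4, s7} → {s1, s2, s4, s6, s7, s8}.
Read 'a': {s1, s2, s4, s6, s7, s8} → {s1, s3, s4, s5, s6, s7, s8}.
Read 'b': {s1, s3, s4, s5, s6, s7, s8} → {s1, s2, s3, s4, s6, s7, s8}.
Read 'a': {s1, s2, s3, s4, s6, s7, s8} → {s1, s3, s4, s5, s6, s7, s8}.
Read 'b': {s1, s3, s4, s5, s6, s7, s8} → {s1, s2, s3, s4, s6, s7, s8}.
Read 'a': {s1, s2, s3, s4, s6, s7, s8} → {s1, s3, s4, s5, s6, s7, s8}.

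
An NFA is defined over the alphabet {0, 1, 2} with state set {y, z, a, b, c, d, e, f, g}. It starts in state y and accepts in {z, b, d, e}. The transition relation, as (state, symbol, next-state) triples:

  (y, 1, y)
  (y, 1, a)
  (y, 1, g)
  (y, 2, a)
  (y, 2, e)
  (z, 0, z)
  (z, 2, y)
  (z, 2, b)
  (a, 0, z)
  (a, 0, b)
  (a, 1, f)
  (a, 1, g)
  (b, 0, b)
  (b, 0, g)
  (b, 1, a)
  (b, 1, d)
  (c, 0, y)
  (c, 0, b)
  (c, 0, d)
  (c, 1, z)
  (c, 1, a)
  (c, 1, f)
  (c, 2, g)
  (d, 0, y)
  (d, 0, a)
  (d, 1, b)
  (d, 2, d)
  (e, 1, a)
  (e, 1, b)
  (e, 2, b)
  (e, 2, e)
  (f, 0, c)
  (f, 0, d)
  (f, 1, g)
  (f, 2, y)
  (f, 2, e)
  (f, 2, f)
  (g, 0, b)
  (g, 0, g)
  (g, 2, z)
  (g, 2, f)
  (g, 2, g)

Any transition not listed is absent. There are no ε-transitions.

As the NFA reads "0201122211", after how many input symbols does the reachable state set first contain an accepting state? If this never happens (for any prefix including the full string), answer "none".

none

Start in {y}.
Read '0': y→∅; now ∅.
The set is empty and remains empty for the remaining 9 symbols.
No reachable set along the way intersects F.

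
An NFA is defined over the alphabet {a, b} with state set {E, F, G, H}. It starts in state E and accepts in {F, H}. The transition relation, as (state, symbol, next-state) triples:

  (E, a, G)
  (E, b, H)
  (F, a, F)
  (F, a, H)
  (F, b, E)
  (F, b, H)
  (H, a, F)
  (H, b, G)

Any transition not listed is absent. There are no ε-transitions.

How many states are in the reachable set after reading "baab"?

3

Start in {E}.
Read 'b': E→{H}; now {H}.
Read 'a': H→{F}; now {F}.
Read 'a': F→{F, H}; now {F, H}.
Read 'b': F→{E, H}, H→{G}; now {E, G, H}.
That set has 3 states.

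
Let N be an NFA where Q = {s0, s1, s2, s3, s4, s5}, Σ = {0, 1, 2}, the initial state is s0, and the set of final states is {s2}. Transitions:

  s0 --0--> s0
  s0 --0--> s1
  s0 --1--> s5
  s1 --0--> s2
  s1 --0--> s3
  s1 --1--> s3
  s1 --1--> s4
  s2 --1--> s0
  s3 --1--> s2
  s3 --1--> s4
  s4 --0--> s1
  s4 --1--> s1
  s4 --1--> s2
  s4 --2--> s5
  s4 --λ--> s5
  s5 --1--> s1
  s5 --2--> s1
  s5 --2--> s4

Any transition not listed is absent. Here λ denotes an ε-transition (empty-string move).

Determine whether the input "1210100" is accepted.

Start in {s0}.
Read '1': {s0} → {s5}.
Read '2': {s5} → {s1, s4, s5}.
Read '1': {s1, s4, s5} → {s1, s2, s3, s4, s5}.
Read '0': {s1, s2, s3, s4, s5} → {s1, s2, s3}.
Read '1': {s1, s2, s3} → {s0, s2, s3, s4, s5}.
Read '0': {s0, s2, s3, s4, s5} → {s0, s1}.
Read '0': {s0, s1} → {s0, s1, s2, s3}.
The final set {s0, s1, s2, s3} contains the accepting state s2.

Yes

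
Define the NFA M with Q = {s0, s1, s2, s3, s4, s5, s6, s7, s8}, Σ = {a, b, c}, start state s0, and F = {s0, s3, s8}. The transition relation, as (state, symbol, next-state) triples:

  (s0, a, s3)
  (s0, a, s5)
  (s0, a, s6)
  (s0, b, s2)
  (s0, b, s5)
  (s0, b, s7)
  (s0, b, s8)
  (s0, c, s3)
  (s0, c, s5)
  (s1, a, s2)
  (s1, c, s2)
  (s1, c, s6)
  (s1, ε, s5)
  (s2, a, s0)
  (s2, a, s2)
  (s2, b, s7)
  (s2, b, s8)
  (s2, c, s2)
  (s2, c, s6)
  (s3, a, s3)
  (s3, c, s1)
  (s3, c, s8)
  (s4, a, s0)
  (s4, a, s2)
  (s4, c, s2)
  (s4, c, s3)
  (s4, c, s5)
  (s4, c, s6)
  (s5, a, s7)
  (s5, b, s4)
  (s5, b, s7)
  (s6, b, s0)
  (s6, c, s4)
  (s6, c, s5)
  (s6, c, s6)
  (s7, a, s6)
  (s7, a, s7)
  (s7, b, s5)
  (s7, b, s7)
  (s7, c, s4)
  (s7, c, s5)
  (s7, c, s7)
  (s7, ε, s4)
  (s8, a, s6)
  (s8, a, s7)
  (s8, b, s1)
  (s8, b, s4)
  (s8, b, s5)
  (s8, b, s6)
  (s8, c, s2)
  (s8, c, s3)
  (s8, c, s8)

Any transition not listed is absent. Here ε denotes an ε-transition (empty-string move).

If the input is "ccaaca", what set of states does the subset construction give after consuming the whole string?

Start in {s0}.
Read 'c': {s0} → {s3, s5}.
Read 'c': {s3, s5} → {s1, s5, s8}.
Read 'a': {s1, s5, s8} → {s2, s4, s6, s7}.
Read 'a': {s2, s4, s6, s7} → {s0, s2, s4, s6, s7}.
Read 'c': {s0, s2, s4, s6, s7} → {s2, s3, s4, s5, s6, s7}.
Read 'a': {s2, s3, s4, s5, s6, s7} → {s0, s2, s3, s4, s6, s7}.

{s0, s2, s3, s4, s6, s7}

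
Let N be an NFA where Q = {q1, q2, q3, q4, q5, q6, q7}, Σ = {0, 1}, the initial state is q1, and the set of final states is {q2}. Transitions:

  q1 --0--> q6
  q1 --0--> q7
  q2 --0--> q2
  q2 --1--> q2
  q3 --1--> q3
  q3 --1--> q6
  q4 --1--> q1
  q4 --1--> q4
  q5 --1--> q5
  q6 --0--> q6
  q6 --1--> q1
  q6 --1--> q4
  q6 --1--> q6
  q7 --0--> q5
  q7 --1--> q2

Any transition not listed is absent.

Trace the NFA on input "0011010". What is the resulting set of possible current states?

Start in {q1}.
Read '0': {q1} → {q6, q7}.
Read '0': {q6, q7} → {q5, q6}.
Read '1': {q5, q6} → {q1, q4, q5, q6}.
Read '1': {q1, q4, q5, q6} → {q1, q4, q5, q6}.
Read '0': {q1, q4, q5, q6} → {q6, q7}.
Read '1': {q6, q7} → {q1, q2, q4, q6}.
Read '0': {q1, q2, q4, q6} → {q2, q6, q7}.

{q2, q6, q7}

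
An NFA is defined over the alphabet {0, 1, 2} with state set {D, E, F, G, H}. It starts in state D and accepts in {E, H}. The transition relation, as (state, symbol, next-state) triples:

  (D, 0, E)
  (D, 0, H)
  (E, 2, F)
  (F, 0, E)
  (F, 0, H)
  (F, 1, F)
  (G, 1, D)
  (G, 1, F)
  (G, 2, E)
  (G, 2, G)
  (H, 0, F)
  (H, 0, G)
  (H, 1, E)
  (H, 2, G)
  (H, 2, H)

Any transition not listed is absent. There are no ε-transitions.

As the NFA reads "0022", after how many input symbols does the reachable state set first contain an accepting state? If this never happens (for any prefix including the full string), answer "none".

1

Start in {D}.
Read '0': {D} → {E, H}.
None of the earlier sets intersect F, but {E, H} does.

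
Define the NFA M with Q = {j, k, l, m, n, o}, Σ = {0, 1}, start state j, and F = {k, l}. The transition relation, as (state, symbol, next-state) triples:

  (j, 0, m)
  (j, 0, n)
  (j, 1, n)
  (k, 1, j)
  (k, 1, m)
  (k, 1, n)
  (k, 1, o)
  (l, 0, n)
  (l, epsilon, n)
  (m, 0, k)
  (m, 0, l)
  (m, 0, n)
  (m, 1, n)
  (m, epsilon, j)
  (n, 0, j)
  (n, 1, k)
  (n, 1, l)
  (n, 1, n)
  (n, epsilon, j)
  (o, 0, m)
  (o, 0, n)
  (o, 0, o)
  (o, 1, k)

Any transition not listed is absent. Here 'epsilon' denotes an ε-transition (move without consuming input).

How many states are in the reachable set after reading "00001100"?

Start in {j}.
Read '0': {j} → {j, m, n}.
Read '0': {j, m, n} → {j, k, l, m, n}.
Read '0': {j, k, l, m, n} → {j, k, l, m, n}.
Read '0': {j, k, l, m, n} → {j, k, l, m, n}.
Read '1': {j, k, l, m, n} → {j, k, l, m, n, o}.
Read '1': {j, k, l, m, n, o} → {j, k, l, m, n, o}.
Read '0': {j, k, l, m, n, o} → {j, k, l, m, n, o}.
Read '0': {j, k, l, m, n, o} → {j, k, l, m, n, o}.
That set has 6 states.

6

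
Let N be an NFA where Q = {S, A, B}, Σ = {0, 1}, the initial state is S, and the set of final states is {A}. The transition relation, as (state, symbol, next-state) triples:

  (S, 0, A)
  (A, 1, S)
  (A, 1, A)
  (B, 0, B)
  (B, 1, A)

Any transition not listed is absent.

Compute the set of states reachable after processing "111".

∅

Start in {S}.
Read '1': S→∅; now ∅.
The set is empty and remains empty for the remaining 2 symbols.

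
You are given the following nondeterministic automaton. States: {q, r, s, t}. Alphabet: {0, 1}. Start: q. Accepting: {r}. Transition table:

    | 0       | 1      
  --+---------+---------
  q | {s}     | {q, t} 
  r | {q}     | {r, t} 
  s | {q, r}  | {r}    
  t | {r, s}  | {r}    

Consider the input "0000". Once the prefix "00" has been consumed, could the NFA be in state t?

No

Start in {q}.
Read '0': q→{s}; now {s}.
Read '0': s→{q, r}; now {q, r}.
State t is not in {q, r}.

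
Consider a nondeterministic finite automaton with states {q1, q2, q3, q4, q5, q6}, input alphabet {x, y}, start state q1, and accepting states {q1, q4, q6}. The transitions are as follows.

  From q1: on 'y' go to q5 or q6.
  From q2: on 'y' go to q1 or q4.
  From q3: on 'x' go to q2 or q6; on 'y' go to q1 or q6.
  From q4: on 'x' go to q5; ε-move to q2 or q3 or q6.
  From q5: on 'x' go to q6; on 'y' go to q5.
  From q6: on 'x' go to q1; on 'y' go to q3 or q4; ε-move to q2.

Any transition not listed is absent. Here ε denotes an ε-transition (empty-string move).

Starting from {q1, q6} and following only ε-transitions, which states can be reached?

{q1, q2, q6}

Begin with {q1, q6}.
ε-move q6 → q2; add q2.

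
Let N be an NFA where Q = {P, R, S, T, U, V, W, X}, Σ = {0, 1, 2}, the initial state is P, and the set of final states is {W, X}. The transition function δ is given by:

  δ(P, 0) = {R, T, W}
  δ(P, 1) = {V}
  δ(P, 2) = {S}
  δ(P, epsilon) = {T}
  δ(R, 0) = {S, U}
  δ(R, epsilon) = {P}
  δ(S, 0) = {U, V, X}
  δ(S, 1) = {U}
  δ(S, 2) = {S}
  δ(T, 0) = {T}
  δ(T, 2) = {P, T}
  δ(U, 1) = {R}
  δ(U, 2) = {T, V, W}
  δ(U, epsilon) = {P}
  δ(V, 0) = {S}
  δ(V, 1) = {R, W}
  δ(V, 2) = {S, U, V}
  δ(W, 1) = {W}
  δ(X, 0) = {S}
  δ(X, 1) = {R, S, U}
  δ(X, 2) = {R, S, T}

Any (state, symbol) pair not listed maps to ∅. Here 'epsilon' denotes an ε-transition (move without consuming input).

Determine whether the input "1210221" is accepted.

Yes

Start: ε-closure({P}) = {P, T}.
Read '1': {P, T} → {V}.
Read '2': {V} → {P, S, T, U, V}.
Read '1': {P, S, T, U, V} → {P, R, T, U, V, W}.
Read '0': {P, R, T, U, V, W} → {P, R, S, T, U, W}.
Read '2': {P, R, S, T, U, W} → {P, S, T, V, W}.
Read '2': {P, S, T, V, W} → {P, S, T, U, V}.
Read '1': {P, S, T, U, V} → {P, R, T, U, V, W}.
The final set {P, R, T, U, V, W} contains the accepting state W.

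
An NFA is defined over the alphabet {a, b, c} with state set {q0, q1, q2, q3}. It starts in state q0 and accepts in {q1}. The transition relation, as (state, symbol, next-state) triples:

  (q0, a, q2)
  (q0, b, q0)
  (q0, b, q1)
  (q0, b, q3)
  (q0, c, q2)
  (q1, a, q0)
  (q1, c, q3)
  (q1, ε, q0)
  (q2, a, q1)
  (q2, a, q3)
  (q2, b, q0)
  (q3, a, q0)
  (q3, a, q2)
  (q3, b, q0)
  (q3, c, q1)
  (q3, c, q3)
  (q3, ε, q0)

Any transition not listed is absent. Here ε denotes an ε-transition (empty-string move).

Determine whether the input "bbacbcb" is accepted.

No

Start in {q0}.
Read 'b': q0→{q0, q1, q3}; now {q0, q1, q3}.
Read 'b': q0→{q0, q1, q3}, q1→∅, q3→{q0}; now {q0, q1, q3}.
Read 'a': q0→{q2}, q1→{q0}, q3→{q0, q2}; now {q0, q2}.
Read 'c': q0→{q2}, q2→∅; now {q2}.
Read 'b': q2→{q0}; now {q0}.
Read 'c': q0→{q2}; now {q2}.
Read 'b': q2→{q0}; now {q0}.
The final set {q0} contains no accepting state.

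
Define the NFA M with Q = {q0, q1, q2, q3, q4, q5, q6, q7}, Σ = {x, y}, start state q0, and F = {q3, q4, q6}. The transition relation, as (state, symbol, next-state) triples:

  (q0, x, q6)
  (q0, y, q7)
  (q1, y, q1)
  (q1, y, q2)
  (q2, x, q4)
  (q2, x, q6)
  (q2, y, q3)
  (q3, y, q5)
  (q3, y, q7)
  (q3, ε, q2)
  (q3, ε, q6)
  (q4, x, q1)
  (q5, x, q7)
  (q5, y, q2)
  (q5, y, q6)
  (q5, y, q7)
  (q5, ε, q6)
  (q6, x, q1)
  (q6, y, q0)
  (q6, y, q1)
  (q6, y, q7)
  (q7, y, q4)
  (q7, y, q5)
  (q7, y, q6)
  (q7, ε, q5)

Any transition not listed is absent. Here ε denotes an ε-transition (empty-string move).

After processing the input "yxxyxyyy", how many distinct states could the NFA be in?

Start in {q0}.
Read 'y': q0→{q7}; union {q7}; ε-closure = {q5, q6, q7}.
Read 'x': q5→{q7}, q6→{q1}, q7→∅; union {q1, q7}; ε-closure = {q1, q5, q6, q7}.
Read 'x': q1→∅, q5→{q7}, q6→{q1}, q7→∅; union {q1, q7}; ε-closure = {q1, q5, q6, q7}.
Read 'y': q1→{q1, q2}, q5→{q2, q6, q7}, q6→{q0, q1, q7}, q7→{q4, q5, q6}; now {q0, q1, q2, q4, q5, q6, q7}.
Read 'x': q0→{q6}, q1→∅, q2→{q4, q6}, q4→{q1}, q5→{q7}, q6→{q1}, q7→∅; union {q1, q4, q6, q7}; ε-closure = {q1, q4, q5, q6, q7}.
Read 'y': q1→{q1, q2}, q4→∅, q5→{q2, q6, q7}, q6→{q0, q1, q7}, q7→{q4, q5, q6}; now {q0, q1, q2, q4, q5, q6, q7}.
Read 'y': q0→{q7}, q1→{q1, q2}, q2→{q3}, q4→∅, q5→{q2, q6, q7}, q6→{q0, q1, q7}, q7→{q4, q5, q6}; now {q0, q1, q2, q3, q4, q5, q6, q7}.
Read 'y': q0→{q7}, q1→{q1, q2}, q2→{q3}, q3→{q5, q7}, q4→∅, q5→{q2, q6, q7}, q6→{q0, q1, q7}, q7→{q4, q5, q6}; now {q0, q1, q2, q3, q4, q5, q6, q7}.
That set has 8 states.

8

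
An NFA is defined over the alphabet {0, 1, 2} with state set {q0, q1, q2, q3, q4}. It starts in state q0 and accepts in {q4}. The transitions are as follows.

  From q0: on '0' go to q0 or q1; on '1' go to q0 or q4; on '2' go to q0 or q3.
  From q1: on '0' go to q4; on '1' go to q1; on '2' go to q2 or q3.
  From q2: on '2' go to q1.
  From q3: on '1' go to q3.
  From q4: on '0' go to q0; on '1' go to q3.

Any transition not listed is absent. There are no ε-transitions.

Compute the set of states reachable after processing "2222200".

{q0, q1, q4}

Start in {q0}.
Read '2': {q0} → {q0, q3}.
Read '2': {q0, q3} → {q0, q3}.
Read '2': {q0, q3} → {q0, q3}.
Read '2': {q0, q3} → {q0, q3}.
Read '2': {q0, q3} → {q0, q3}.
Read '0': {q0, q3} → {q0, q1}.
Read '0': {q0, q1} → {q0, q1, q4}.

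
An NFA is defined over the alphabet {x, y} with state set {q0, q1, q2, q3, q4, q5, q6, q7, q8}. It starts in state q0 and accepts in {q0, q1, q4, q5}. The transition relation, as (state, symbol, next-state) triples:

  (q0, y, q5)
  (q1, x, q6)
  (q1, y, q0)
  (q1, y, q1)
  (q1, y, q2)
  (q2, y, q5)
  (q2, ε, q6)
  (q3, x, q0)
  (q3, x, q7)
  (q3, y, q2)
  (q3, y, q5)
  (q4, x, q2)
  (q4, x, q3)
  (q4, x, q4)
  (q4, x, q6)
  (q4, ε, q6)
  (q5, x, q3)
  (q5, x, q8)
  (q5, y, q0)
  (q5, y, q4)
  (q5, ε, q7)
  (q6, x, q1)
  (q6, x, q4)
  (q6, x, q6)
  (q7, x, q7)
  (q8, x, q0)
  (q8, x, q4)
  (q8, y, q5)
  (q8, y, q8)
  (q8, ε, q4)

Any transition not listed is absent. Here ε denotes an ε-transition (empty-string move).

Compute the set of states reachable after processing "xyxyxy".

Start in {q0}.
Read 'x': {q0} → ∅.
The set is empty and remains empty for the remaining 5 symbols.

∅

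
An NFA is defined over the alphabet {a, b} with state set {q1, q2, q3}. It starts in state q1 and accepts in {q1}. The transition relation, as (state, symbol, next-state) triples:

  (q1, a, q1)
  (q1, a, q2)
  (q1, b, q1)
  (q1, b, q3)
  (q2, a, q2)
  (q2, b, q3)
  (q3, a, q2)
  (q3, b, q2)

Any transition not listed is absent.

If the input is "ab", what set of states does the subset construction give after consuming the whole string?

Start in {q1}.
Read 'a': q1→{q1, q2}; now {q1, q2}.
Read 'b': q1→{q1, q3}, q2→{q3}; now {q1, q3}.

{q1, q3}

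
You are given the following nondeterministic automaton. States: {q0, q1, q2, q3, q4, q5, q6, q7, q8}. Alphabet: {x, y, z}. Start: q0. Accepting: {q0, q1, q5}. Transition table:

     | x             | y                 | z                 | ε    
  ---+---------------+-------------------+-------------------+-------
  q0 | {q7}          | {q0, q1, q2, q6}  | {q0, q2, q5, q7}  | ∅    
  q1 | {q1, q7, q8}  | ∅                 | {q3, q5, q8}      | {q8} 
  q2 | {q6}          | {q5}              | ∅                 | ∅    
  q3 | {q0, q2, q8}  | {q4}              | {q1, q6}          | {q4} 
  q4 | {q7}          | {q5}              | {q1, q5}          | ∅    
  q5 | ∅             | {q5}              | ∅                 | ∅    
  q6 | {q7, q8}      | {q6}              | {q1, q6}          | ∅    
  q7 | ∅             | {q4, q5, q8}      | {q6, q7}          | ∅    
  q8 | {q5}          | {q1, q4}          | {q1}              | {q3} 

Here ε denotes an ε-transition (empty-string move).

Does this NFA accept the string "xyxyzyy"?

Yes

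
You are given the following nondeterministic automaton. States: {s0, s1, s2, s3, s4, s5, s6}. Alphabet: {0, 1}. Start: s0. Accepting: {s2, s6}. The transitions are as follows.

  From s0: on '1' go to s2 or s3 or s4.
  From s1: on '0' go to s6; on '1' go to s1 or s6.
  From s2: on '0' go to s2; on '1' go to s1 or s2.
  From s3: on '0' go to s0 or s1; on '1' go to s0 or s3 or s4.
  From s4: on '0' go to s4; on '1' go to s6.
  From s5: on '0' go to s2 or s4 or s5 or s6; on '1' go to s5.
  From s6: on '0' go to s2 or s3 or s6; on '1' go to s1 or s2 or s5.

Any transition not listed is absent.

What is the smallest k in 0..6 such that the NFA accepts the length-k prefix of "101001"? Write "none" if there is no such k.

Start in {s0}.
Read '1': {s0} → {s2, s3, s4}.
None of the earlier sets intersect F, but {s2, s3, s4} does.

1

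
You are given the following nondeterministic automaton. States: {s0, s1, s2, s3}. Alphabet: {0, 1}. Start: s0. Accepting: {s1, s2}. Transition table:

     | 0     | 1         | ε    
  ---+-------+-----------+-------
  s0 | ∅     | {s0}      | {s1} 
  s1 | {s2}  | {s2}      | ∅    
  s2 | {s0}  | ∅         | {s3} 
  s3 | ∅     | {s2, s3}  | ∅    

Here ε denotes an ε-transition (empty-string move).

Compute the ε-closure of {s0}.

{s0, s1}

Begin with {s0}.
ε-move s0 → s1; add s1.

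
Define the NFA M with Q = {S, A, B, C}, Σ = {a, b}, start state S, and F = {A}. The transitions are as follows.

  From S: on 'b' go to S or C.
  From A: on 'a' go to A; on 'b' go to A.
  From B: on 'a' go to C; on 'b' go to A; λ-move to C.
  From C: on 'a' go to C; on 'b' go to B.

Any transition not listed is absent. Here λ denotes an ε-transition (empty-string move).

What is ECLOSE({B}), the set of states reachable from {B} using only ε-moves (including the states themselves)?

Begin with {B}.
ε-move B → C; add C.

{B, C}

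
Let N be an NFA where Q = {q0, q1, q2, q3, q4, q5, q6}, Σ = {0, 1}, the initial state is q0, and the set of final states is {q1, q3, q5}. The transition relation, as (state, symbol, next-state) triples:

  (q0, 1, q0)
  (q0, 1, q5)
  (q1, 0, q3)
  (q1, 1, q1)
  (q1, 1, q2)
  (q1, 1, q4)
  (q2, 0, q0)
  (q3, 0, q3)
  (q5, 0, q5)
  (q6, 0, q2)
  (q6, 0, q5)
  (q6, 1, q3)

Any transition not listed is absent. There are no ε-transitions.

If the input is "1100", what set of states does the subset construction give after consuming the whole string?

{q5}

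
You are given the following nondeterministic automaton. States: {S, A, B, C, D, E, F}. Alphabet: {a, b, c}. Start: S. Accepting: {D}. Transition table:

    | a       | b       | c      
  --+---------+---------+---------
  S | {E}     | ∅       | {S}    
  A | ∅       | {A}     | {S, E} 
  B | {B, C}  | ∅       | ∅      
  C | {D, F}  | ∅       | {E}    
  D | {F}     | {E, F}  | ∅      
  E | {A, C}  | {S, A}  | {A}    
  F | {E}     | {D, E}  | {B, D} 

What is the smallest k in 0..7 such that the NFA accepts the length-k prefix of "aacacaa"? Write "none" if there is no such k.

Start in {S}.
Read 'a': S→{E}; now {E}.
Read 'a': E→{A, C}; now {A, C}.
Read 'c': A→{S, E}, C→{E}; now {S, E}.
Read 'a': S→{E}, E→{A, C}; now {A, C, E}.
Read 'c': A→{S, E}, C→{E}, E→{A}; now {S, A, E}.
Read 'a': S→{E}, A→∅, E→{A, C}; now {A, C, E}.
Read 'a': A→∅, C→{D, F}, E→{A, C}; now {A, C, D, F}.
None of the earlier sets intersect F, but {A, C, D, F} does.

7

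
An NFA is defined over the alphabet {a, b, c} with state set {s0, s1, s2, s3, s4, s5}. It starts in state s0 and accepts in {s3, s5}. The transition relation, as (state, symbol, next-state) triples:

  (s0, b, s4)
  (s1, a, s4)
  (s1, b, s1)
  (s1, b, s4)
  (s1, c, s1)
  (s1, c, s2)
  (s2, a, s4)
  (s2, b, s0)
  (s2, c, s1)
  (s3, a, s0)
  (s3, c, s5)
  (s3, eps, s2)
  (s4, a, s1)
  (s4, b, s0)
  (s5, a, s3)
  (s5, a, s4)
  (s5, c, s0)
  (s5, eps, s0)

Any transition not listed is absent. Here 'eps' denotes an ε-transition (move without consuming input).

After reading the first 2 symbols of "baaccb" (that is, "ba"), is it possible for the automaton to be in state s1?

Start in {s0}.
Read 'b': s0→{s4}; now {s4}.
Read 'a': s4→{s1}; now {s1}.
State s1 is in {s1}.

Yes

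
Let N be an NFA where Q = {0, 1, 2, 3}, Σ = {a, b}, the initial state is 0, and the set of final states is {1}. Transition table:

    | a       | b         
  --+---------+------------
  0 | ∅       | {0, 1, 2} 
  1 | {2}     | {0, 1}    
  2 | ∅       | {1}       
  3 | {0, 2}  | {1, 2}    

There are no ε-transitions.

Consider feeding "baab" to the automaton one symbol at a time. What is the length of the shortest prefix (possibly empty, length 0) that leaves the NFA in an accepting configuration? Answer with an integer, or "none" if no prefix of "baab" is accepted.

Start in {0}.
Read 'b': 0→{0, 1, 2}; now {0, 1, 2}.
None of the earlier sets intersect F, but {0, 1, 2} does.

1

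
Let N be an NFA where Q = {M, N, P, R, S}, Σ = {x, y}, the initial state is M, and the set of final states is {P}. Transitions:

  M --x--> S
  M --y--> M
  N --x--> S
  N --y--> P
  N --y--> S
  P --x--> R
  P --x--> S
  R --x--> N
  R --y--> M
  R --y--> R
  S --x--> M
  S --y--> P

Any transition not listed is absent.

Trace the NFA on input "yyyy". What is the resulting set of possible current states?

{M}

Start in {M}.
Read 'y': {M} → {M}.
Read 'y': {M} → {M}.
Read 'y': {M} → {M}.
Read 'y': {M} → {M}.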